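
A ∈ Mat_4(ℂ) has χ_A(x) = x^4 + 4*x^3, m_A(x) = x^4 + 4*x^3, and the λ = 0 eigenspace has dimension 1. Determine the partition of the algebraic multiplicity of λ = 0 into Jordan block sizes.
Block sizes for λ = 0: [3]

Step 1 — from the characteristic polynomial, algebraic multiplicity of λ = 0 is 3. From dim ker(A − (0)·I) = 1, there are exactly 1 Jordan blocks for λ = 0.
Step 2 — from the minimal polynomial, the factor (x − 0)^3 tells us the largest block for λ = 0 has size 3.
Step 3 — with total size 3, 1 blocks, and largest block 3, the block sizes (in nonincreasing order) are [3].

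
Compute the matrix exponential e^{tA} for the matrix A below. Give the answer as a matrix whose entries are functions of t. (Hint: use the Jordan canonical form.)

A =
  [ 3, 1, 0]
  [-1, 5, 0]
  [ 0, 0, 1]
e^{tA} =
  [-t*exp(4*t) + exp(4*t), t*exp(4*t), 0]
  [-t*exp(4*t), t*exp(4*t) + exp(4*t), 0]
  [0, 0, exp(t)]

Strategy: write A = P · J · P⁻¹ where J is a Jordan canonical form, so e^{tA} = P · e^{tJ} · P⁻¹, and e^{tJ} can be computed block-by-block.

A has Jordan form
J =
  [1, 0, 0]
  [0, 4, 1]
  [0, 0, 4]
(up to reordering of blocks).

Per-block formulas:
  For a 1×1 block at λ = 1: exp(t · [1]) = [e^(1t)].
  For a 2×2 Jordan block J_2(4): exp(t · J_2(4)) = e^(4t)·(I + t·N), where N is the 2×2 nilpotent shift.

After assembling e^{tJ} and conjugating by P, we get:

e^{tA} =
  [-t*exp(4*t) + exp(4*t), t*exp(4*t), 0]
  [-t*exp(4*t), t*exp(4*t) + exp(4*t), 0]
  [0, 0, exp(t)]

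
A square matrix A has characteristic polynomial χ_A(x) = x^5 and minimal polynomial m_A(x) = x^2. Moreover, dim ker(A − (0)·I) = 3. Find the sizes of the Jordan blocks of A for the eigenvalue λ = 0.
Block sizes for λ = 0: [2, 2, 1]

Step 1 — from the characteristic polynomial, algebraic multiplicity of λ = 0 is 5. From dim ker(A − (0)·I) = 3, there are exactly 3 Jordan blocks for λ = 0.
Step 2 — from the minimal polynomial, the factor (x − 0)^2 tells us the largest block for λ = 0 has size 2.
Step 3 — with total size 5, 3 blocks, and largest block 2, the block sizes (in nonincreasing order) are [2, 2, 1].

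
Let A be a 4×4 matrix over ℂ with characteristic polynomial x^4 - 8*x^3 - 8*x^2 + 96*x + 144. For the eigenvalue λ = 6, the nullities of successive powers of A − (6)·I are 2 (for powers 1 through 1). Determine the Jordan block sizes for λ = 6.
Block sizes for λ = 6: [1, 1]

From the dimensions of kernels of powers, the number of Jordan blocks of size at least j is d_j − d_{j−1} where d_j = dim ker(N^j) (with d_0 = 0). Computing the differences gives [2].
The number of blocks of size exactly k is (#blocks of size ≥ k) − (#blocks of size ≥ k + 1), so the partition is: 2 block(s) of size 1.
In nonincreasing order the block sizes are [1, 1].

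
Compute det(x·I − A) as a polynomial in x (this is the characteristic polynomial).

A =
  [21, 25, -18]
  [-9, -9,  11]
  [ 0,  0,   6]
x^3 - 18*x^2 + 108*x - 216

Expanding det(x·I − A) (e.g. by cofactor expansion or by noting that A is similar to its Jordan form J, which has the same characteristic polynomial as A) gives
  χ_A(x) = x^3 - 18*x^2 + 108*x - 216
which factors as (x - 6)^3. The eigenvalues (with algebraic multiplicities) are λ = 6 with multiplicity 3.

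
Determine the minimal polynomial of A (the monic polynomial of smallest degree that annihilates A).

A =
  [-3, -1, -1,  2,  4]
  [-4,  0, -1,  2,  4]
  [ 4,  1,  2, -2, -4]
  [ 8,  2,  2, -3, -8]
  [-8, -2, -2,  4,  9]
x^2 - 2*x + 1

The characteristic polynomial is χ_A(x) = (x - 1)^5, so the eigenvalues are known. The minimal polynomial is
  m_A(x) = Π_λ (x − λ)^{k_λ}
where k_λ is the size of the *largest* Jordan block for λ (equivalently, the smallest k with (A − λI)^k v = 0 for every generalised eigenvector v of λ).

  λ = 1: largest Jordan block has size 2, contributing (x − 1)^2

So m_A(x) = (x - 1)^2 = x^2 - 2*x + 1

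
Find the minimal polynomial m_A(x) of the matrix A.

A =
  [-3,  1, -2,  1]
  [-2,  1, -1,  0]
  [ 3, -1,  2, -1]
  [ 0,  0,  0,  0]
x^3

The characteristic polynomial is χ_A(x) = x^4, so the eigenvalues are known. The minimal polynomial is
  m_A(x) = Π_λ (x − λ)^{k_λ}
where k_λ is the size of the *largest* Jordan block for λ (equivalently, the smallest k with (A − λI)^k v = 0 for every generalised eigenvector v of λ).

  λ = 0: largest Jordan block has size 3, contributing (x − 0)^3

So m_A(x) = x^3 = x^3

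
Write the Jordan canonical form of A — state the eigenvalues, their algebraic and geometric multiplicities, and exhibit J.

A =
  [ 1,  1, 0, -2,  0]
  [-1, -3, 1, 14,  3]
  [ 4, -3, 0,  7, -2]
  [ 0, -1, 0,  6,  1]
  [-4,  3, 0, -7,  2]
J_3(0) ⊕ J_2(3)

The characteristic polynomial is
  det(x·I − A) = x^5 - 6*x^4 + 9*x^3 = x^3*(x - 3)^2

Eigenvalues and multiplicities (the geometric multiplicity of λ is n − rank(A − λI), which equals the number of Jordan blocks for λ):
  λ = 0: algebraic multiplicity = 3, geometric multiplicity = 1
  λ = 3: algebraic multiplicity = 2, geometric multiplicity = 1

Determining the block sizes for each eigenvalue:
  λ = 0: one block (gm = 1), so the single block has size am = 3 → block sizes [3]
  λ = 3: one block (gm = 1), so the single block has size am = 2 → block sizes [2]

Assembling the blocks gives a Jordan form
J =
  [0, 1, 0, 0, 0]
  [0, 0, 1, 0, 0]
  [0, 0, 0, 0, 0]
  [0, 0, 0, 3, 1]
  [0, 0, 0, 0, 3]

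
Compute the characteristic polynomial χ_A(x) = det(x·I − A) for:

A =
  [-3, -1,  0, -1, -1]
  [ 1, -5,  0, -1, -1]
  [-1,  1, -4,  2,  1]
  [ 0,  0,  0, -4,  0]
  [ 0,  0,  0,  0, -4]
x^5 + 20*x^4 + 160*x^3 + 640*x^2 + 1280*x + 1024

Expanding det(x·I − A) (e.g. by cofactor expansion or by noting that A is similar to its Jordan form J, which has the same characteristic polynomial as A) gives
  χ_A(x) = x^5 + 20*x^4 + 160*x^3 + 640*x^2 + 1280*x + 1024
which factors as (x + 4)^5. The eigenvalues (with algebraic multiplicities) are λ = -4 with multiplicity 5.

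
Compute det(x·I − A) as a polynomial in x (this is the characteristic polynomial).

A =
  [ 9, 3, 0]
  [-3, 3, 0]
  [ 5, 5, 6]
x^3 - 18*x^2 + 108*x - 216

Expanding det(x·I − A) (e.g. by cofactor expansion or by noting that A is similar to its Jordan form J, which has the same characteristic polynomial as A) gives
  χ_A(x) = x^3 - 18*x^2 + 108*x - 216
which factors as (x - 6)^3. The eigenvalues (with algebraic multiplicities) are λ = 6 with multiplicity 3.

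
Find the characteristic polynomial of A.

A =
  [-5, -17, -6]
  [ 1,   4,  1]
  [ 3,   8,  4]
x^3 - 3*x^2 + 3*x - 1

Expanding det(x·I − A) (e.g. by cofactor expansion or by noting that A is similar to its Jordan form J, which has the same characteristic polynomial as A) gives
  χ_A(x) = x^3 - 3*x^2 + 3*x - 1
which factors as (x - 1)^3. The eigenvalues (with algebraic multiplicities) are λ = 1 with multiplicity 3.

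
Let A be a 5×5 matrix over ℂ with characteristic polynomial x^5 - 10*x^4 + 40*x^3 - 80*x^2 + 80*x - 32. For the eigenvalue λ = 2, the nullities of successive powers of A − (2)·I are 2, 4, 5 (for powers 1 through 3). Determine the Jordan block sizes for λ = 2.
Block sizes for λ = 2: [3, 2]

From the dimensions of kernels of powers, the number of Jordan blocks of size at least j is d_j − d_{j−1} where d_j = dim ker(N^j) (with d_0 = 0). Computing the differences gives [2, 2, 1].
The number of blocks of size exactly k is (#blocks of size ≥ k) − (#blocks of size ≥ k + 1), so the partition is: 1 block(s) of size 2, 1 block(s) of size 3.
In nonincreasing order the block sizes are [3, 2].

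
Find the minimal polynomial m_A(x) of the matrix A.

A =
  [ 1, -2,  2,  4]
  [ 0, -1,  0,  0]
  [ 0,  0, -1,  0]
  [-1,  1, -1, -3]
x^2 + 2*x + 1

The characteristic polynomial is χ_A(x) = (x + 1)^4, so the eigenvalues are known. The minimal polynomial is
  m_A(x) = Π_λ (x − λ)^{k_λ}
where k_λ is the size of the *largest* Jordan block for λ (equivalently, the smallest k with (A − λI)^k v = 0 for every generalised eigenvector v of λ).

  λ = -1: largest Jordan block has size 2, contributing (x + 1)^2

So m_A(x) = (x + 1)^2 = x^2 + 2*x + 1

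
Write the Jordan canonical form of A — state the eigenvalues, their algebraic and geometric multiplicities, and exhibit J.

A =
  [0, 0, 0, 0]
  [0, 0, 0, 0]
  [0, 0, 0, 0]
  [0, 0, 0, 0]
J_1(0) ⊕ J_1(0) ⊕ J_1(0) ⊕ J_1(0)

The characteristic polynomial is
  det(x·I − A) = x^4

Eigenvalues and multiplicities (the geometric multiplicity of λ is n − rank(A − λI), which equals the number of Jordan blocks for λ):
  λ = 0: algebraic multiplicity = 4, geometric multiplicity = 4

Determining the block sizes for each eigenvalue:
  λ = 0: gm = am = 4, so every block has size 1 → block sizes [1, 1, 1, 1]

Assembling the blocks gives a Jordan form
J =
  [0, 0, 0, 0]
  [0, 0, 0, 0]
  [0, 0, 0, 0]
  [0, 0, 0, 0]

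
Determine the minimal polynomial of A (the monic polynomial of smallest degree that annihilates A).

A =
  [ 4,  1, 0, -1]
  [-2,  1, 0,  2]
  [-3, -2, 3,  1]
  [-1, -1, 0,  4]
x^2 - 6*x + 9

The characteristic polynomial is χ_A(x) = (x - 3)^4, so the eigenvalues are known. The minimal polynomial is
  m_A(x) = Π_λ (x − λ)^{k_λ}
where k_λ is the size of the *largest* Jordan block for λ (equivalently, the smallest k with (A − λI)^k v = 0 for every generalised eigenvector v of λ).

  λ = 3: largest Jordan block has size 2, contributing (x − 3)^2

So m_A(x) = (x - 3)^2 = x^2 - 6*x + 9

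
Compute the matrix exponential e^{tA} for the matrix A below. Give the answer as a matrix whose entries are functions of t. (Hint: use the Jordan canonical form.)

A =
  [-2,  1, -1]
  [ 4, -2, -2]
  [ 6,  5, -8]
e^{tA} =
  [t^2*exp(-4*t) + 2*t*exp(-4*t) + exp(-4*t), -t^2*exp(-4*t)/2 + t*exp(-4*t), -t*exp(-4*t)]
  [2*t^2*exp(-4*t) + 4*t*exp(-4*t), -t^2*exp(-4*t) + 2*t*exp(-4*t) + exp(-4*t), -2*t*exp(-4*t)]
  [4*t^2*exp(-4*t) + 6*t*exp(-4*t), -2*t^2*exp(-4*t) + 5*t*exp(-4*t), -4*t*exp(-4*t) + exp(-4*t)]

Strategy: write A = P · J · P⁻¹ where J is a Jordan canonical form, so e^{tA} = P · e^{tJ} · P⁻¹, and e^{tJ} can be computed block-by-block.

A has Jordan form
J =
  [-4,  1,  0]
  [ 0, -4,  1]
  [ 0,  0, -4]
(up to reordering of blocks).

Per-block formulas:
  For a 3×3 Jordan block J_3(-4): exp(t · J_3(-4)) = e^(-4t)·(I + t·N + (t^2/2)·N^2), where N is the 3×3 nilpotent shift.

After assembling e^{tJ} and conjugating by P, we get:

e^{tA} =
  [t^2*exp(-4*t) + 2*t*exp(-4*t) + exp(-4*t), -t^2*exp(-4*t)/2 + t*exp(-4*t), -t*exp(-4*t)]
  [2*t^2*exp(-4*t) + 4*t*exp(-4*t), -t^2*exp(-4*t) + 2*t*exp(-4*t) + exp(-4*t), -2*t*exp(-4*t)]
  [4*t^2*exp(-4*t) + 6*t*exp(-4*t), -2*t^2*exp(-4*t) + 5*t*exp(-4*t), -4*t*exp(-4*t) + exp(-4*t)]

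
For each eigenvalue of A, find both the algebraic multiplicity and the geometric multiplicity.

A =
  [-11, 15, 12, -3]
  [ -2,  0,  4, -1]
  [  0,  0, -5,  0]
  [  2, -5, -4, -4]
λ = -5: alg = 4, geom = 3

Step 1 — factor the characteristic polynomial to read off the algebraic multiplicities:
  χ_A(x) = (x + 5)^4

Step 2 — compute geometric multiplicities via the rank-nullity identity g(λ) = n − rank(A − λI):
  rank(A − (-5)·I) = 1, so dim ker(A − (-5)·I) = n − 1 = 3

Summary:
  λ = -5: algebraic multiplicity = 4, geometric multiplicity = 3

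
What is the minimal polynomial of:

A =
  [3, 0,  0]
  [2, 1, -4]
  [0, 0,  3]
x^2 - 4*x + 3

The characteristic polynomial is χ_A(x) = (x - 3)^2*(x - 1), so the eigenvalues are known. The minimal polynomial is
  m_A(x) = Π_λ (x − λ)^{k_λ}
where k_λ is the size of the *largest* Jordan block for λ (equivalently, the smallest k with (A − λI)^k v = 0 for every generalised eigenvector v of λ).

  λ = 1: largest Jordan block has size 1, contributing (x − 1)
  λ = 3: largest Jordan block has size 1, contributing (x − 3)

So m_A(x) = (x - 3)*(x - 1) = x^2 - 4*x + 3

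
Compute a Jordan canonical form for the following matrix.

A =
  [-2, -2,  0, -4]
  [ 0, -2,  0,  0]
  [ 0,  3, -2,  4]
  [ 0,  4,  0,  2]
J_2(-2) ⊕ J_1(-2) ⊕ J_1(2)

The characteristic polynomial is
  det(x·I − A) = x^4 + 4*x^3 - 16*x - 16 = (x - 2)*(x + 2)^3

Eigenvalues and multiplicities (the geometric multiplicity of λ is n − rank(A − λI), which equals the number of Jordan blocks for λ):
  λ = -2: algebraic multiplicity = 3, geometric multiplicity = 2
  λ = 2: algebraic multiplicity = 1, geometric multiplicity = 1

Determining the block sizes for each eigenvalue:
  λ = -2: 2 blocks summing to 3 forces exactly one block of size 2 and the rest size 1 → block sizes [2, 1]
  λ = 2: one block (gm = 1), so the single block has size am = 1 → block sizes [1]

Assembling the blocks gives a Jordan form
J =
  [-2,  1,  0, 0]
  [ 0, -2,  0, 0]
  [ 0,  0, -2, 0]
  [ 0,  0,  0, 2]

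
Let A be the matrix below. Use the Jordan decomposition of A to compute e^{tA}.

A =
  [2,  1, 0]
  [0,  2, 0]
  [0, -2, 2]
e^{tA} =
  [exp(2*t), t*exp(2*t), 0]
  [0, exp(2*t), 0]
  [0, -2*t*exp(2*t), exp(2*t)]

Strategy: write A = P · J · P⁻¹ where J is a Jordan canonical form, so e^{tA} = P · e^{tJ} · P⁻¹, and e^{tJ} can be computed block-by-block.

A has Jordan form
J =
  [2, 1, 0]
  [0, 2, 0]
  [0, 0, 2]
(up to reordering of blocks).

Per-block formulas:
  For a 1×1 block at λ = 2: exp(t · [2]) = [e^(2t)].
  For a 2×2 Jordan block J_2(2): exp(t · J_2(2)) = e^(2t)·(I + t·N), where N is the 2×2 nilpotent shift.

After assembling e^{tJ} and conjugating by P, we get:

e^{tA} =
  [exp(2*t), t*exp(2*t), 0]
  [0, exp(2*t), 0]
  [0, -2*t*exp(2*t), exp(2*t)]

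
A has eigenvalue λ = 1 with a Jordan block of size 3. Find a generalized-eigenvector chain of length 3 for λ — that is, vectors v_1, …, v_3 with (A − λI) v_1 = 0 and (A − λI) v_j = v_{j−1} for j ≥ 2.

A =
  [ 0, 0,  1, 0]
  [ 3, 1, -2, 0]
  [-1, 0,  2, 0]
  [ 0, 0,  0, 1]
A Jordan chain for λ = 1 of length 3:
v_1 = (0, -1, 0, 0)ᵀ
v_2 = (-1, 3, -1, 0)ᵀ
v_3 = (1, 0, 0, 0)ᵀ

Let N = A − (1)·I. We want v_3 with N^3 v_3 = 0 but N^2 v_3 ≠ 0; then v_{j-1} := N · v_j for j = 3, …, 2.

Pick v_3 = (1, 0, 0, 0)ᵀ.
Then v_2 = N · v_3 = (-1, 3, -1, 0)ᵀ.
Then v_1 = N · v_2 = (0, -1, 0, 0)ᵀ.

Sanity check: (A − (1)·I) v_1 = (0, 0, 0, 0)ᵀ = 0. ✓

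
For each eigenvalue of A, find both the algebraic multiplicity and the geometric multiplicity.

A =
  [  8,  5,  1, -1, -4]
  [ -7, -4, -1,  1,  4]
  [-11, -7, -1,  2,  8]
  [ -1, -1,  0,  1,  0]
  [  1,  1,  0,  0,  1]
λ = 1: alg = 5, geom = 3

Step 1 — factor the characteristic polynomial to read off the algebraic multiplicities:
  χ_A(x) = (x - 1)^5

Step 2 — compute geometric multiplicities via the rank-nullity identity g(λ) = n − rank(A − λI):
  rank(A − (1)·I) = 2, so dim ker(A − (1)·I) = n − 2 = 3

Summary:
  λ = 1: algebraic multiplicity = 5, geometric multiplicity = 3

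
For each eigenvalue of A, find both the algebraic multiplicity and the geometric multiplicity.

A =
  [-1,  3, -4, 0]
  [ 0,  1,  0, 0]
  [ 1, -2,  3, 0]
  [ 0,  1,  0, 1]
λ = 1: alg = 4, geom = 2

Step 1 — factor the characteristic polynomial to read off the algebraic multiplicities:
  χ_A(x) = (x - 1)^4

Step 2 — compute geometric multiplicities via the rank-nullity identity g(λ) = n − rank(A − λI):
  rank(A − (1)·I) = 2, so dim ker(A − (1)·I) = n − 2 = 2

Summary:
  λ = 1: algebraic multiplicity = 4, geometric multiplicity = 2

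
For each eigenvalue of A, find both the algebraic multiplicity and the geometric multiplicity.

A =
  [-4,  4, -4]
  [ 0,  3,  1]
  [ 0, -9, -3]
λ = -4: alg = 1, geom = 1; λ = 0: alg = 2, geom = 1

Step 1 — factor the characteristic polynomial to read off the algebraic multiplicities:
  χ_A(x) = x^2*(x + 4)

Step 2 — compute geometric multiplicities via the rank-nullity identity g(λ) = n − rank(A − λI):
  rank(A − (-4)·I) = 2, so dim ker(A − (-4)·I) = n − 2 = 1
  rank(A − (0)·I) = 2, so dim ker(A − (0)·I) = n − 2 = 1

Summary:
  λ = -4: algebraic multiplicity = 1, geometric multiplicity = 1
  λ = 0: algebraic multiplicity = 2, geometric multiplicity = 1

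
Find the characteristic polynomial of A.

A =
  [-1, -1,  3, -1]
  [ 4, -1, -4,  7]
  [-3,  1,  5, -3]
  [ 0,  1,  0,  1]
x^4 - 4*x^3 + 4*x^2

Expanding det(x·I − A) (e.g. by cofactor expansion or by noting that A is similar to its Jordan form J, which has the same characteristic polynomial as A) gives
  χ_A(x) = x^4 - 4*x^3 + 4*x^2
which factors as x^2*(x - 2)^2. The eigenvalues (with algebraic multiplicities) are λ = 0 with multiplicity 2, λ = 2 with multiplicity 2.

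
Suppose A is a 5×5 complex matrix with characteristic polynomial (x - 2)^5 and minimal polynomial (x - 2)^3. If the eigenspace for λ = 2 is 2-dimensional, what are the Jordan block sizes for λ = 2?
Block sizes for λ = 2: [3, 2]

Step 1 — from the characteristic polynomial, algebraic multiplicity of λ = 2 is 5. From dim ker(A − (2)·I) = 2, there are exactly 2 Jordan blocks for λ = 2.
Step 2 — from the minimal polynomial, the factor (x − 2)^3 tells us the largest block for λ = 2 has size 3.
Step 3 — with total size 5, 2 blocks, and largest block 3, the block sizes (in nonincreasing order) are [3, 2].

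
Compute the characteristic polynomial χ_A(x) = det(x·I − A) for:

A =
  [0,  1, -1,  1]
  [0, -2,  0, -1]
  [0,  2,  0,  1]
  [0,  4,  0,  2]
x^4

Expanding det(x·I − A) (e.g. by cofactor expansion or by noting that A is similar to its Jordan form J, which has the same characteristic polynomial as A) gives
  χ_A(x) = x^4
which factors as x^4. The eigenvalues (with algebraic multiplicities) are λ = 0 with multiplicity 4.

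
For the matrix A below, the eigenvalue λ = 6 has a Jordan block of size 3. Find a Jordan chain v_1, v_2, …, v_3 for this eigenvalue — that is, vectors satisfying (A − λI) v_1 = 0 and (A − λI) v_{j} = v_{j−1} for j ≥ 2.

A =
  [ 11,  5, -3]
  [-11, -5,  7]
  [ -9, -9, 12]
A Jordan chain for λ = 6 of length 3:
v_1 = (-3, 3, 0)ᵀ
v_2 = (5, -11, -9)ᵀ
v_3 = (1, 0, 0)ᵀ

Let N = A − (6)·I. We want v_3 with N^3 v_3 = 0 but N^2 v_3 ≠ 0; then v_{j-1} := N · v_j for j = 3, …, 2.

Pick v_3 = (1, 0, 0)ᵀ.
Then v_2 = N · v_3 = (5, -11, -9)ᵀ.
Then v_1 = N · v_2 = (-3, 3, 0)ᵀ.

Sanity check: (A − (6)·I) v_1 = (0, 0, 0)ᵀ = 0. ✓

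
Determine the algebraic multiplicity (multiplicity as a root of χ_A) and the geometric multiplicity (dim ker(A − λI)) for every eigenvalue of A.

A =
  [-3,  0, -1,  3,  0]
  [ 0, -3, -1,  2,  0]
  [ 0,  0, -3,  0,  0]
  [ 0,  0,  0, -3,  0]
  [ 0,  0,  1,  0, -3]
λ = -3: alg = 5, geom = 3

Step 1 — factor the characteristic polynomial to read off the algebraic multiplicities:
  χ_A(x) = (x + 3)^5

Step 2 — compute geometric multiplicities via the rank-nullity identity g(λ) = n − rank(A − λI):
  rank(A − (-3)·I) = 2, so dim ker(A − (-3)·I) = n − 2 = 3

Summary:
  λ = -3: algebraic multiplicity = 5, geometric multiplicity = 3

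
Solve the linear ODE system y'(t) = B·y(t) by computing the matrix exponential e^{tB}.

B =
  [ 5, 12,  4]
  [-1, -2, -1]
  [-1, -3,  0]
e^{tB} =
  [4*t*exp(t) + exp(t), 12*t*exp(t), 4*t*exp(t)]
  [-t*exp(t), -3*t*exp(t) + exp(t), -t*exp(t)]
  [-t*exp(t), -3*t*exp(t), -t*exp(t) + exp(t)]

Strategy: write B = P · J · P⁻¹ where J is a Jordan canonical form, so e^{tB} = P · e^{tJ} · P⁻¹, and e^{tJ} can be computed block-by-block.

B has Jordan form
J =
  [1, 1, 0]
  [0, 1, 0]
  [0, 0, 1]
(up to reordering of blocks).

Per-block formulas:
  For a 2×2 Jordan block J_2(1): exp(t · J_2(1)) = e^(1t)·(I + t·N), where N is the 2×2 nilpotent shift.
  For a 1×1 block at λ = 1: exp(t · [1]) = [e^(1t)].

After assembling e^{tJ} and conjugating by P, we get:

e^{tB} =
  [4*t*exp(t) + exp(t), 12*t*exp(t), 4*t*exp(t)]
  [-t*exp(t), -3*t*exp(t) + exp(t), -t*exp(t)]
  [-t*exp(t), -3*t*exp(t), -t*exp(t) + exp(t)]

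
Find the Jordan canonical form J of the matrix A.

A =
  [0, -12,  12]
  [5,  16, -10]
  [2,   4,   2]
J_2(6) ⊕ J_1(6)

The characteristic polynomial is
  det(x·I − A) = x^3 - 18*x^2 + 108*x - 216 = (x - 6)^3

Eigenvalues and multiplicities (the geometric multiplicity of λ is n − rank(A − λI), which equals the number of Jordan blocks for λ):
  λ = 6: algebraic multiplicity = 3, geometric multiplicity = 2

Determining the block sizes for each eigenvalue:
  λ = 6: 2 blocks summing to 3 forces exactly one block of size 2 and the rest size 1 → block sizes [2, 1]

Assembling the blocks gives a Jordan form
J =
  [6, 1, 0]
  [0, 6, 0]
  [0, 0, 6]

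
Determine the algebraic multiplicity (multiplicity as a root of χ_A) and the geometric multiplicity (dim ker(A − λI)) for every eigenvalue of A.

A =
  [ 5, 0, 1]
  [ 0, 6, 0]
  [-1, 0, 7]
λ = 6: alg = 3, geom = 2

Step 1 — factor the characteristic polynomial to read off the algebraic multiplicities:
  χ_A(x) = (x - 6)^3

Step 2 — compute geometric multiplicities via the rank-nullity identity g(λ) = n − rank(A − λI):
  rank(A − (6)·I) = 1, so dim ker(A − (6)·I) = n − 1 = 2

Summary:
  λ = 6: algebraic multiplicity = 3, geometric multiplicity = 2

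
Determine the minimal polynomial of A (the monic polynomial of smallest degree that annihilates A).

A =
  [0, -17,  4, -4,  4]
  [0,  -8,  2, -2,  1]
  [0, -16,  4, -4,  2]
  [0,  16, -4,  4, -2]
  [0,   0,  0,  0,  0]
x^3

The characteristic polynomial is χ_A(x) = x^5, so the eigenvalues are known. The minimal polynomial is
  m_A(x) = Π_λ (x − λ)^{k_λ}
where k_λ is the size of the *largest* Jordan block for λ (equivalently, the smallest k with (A − λI)^k v = 0 for every generalised eigenvector v of λ).

  λ = 0: largest Jordan block has size 3, contributing (x − 0)^3

So m_A(x) = x^3 = x^3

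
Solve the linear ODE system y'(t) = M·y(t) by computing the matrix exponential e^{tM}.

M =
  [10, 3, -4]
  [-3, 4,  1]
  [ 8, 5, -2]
e^{tM} =
  [-5*t^2*exp(4*t)/2 + 6*t*exp(4*t) + exp(4*t), -t^2*exp(4*t) + 3*t*exp(4*t), 3*t^2*exp(4*t)/2 - 4*t*exp(4*t)]
  [-5*t^2*exp(4*t) - 3*t*exp(4*t), -2*t^2*exp(4*t) + exp(4*t), 3*t^2*exp(4*t) + t*exp(4*t)]
  [-15*t^2*exp(4*t)/2 + 8*t*exp(4*t), -3*t^2*exp(4*t) + 5*t*exp(4*t), 9*t^2*exp(4*t)/2 - 6*t*exp(4*t) + exp(4*t)]

Strategy: write M = P · J · P⁻¹ where J is a Jordan canonical form, so e^{tM} = P · e^{tJ} · P⁻¹, and e^{tJ} can be computed block-by-block.

M has Jordan form
J =
  [4, 1, 0]
  [0, 4, 1]
  [0, 0, 4]
(up to reordering of blocks).

Per-block formulas:
  For a 3×3 Jordan block J_3(4): exp(t · J_3(4)) = e^(4t)·(I + t·N + (t^2/2)·N^2), where N is the 3×3 nilpotent shift.

After assembling e^{tJ} and conjugating by P, we get:

e^{tM} =
  [-5*t^2*exp(4*t)/2 + 6*t*exp(4*t) + exp(4*t), -t^2*exp(4*t) + 3*t*exp(4*t), 3*t^2*exp(4*t)/2 - 4*t*exp(4*t)]
  [-5*t^2*exp(4*t) - 3*t*exp(4*t), -2*t^2*exp(4*t) + exp(4*t), 3*t^2*exp(4*t) + t*exp(4*t)]
  [-15*t^2*exp(4*t)/2 + 8*t*exp(4*t), -3*t^2*exp(4*t) + 5*t*exp(4*t), 9*t^2*exp(4*t)/2 - 6*t*exp(4*t) + exp(4*t)]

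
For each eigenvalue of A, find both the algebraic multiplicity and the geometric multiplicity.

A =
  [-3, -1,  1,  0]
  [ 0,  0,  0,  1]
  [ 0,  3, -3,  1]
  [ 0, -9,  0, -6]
λ = -3: alg = 4, geom = 2

Step 1 — factor the characteristic polynomial to read off the algebraic multiplicities:
  χ_A(x) = (x + 3)^4

Step 2 — compute geometric multiplicities via the rank-nullity identity g(λ) = n − rank(A − λI):
  rank(A − (-3)·I) = 2, so dim ker(A − (-3)·I) = n − 2 = 2

Summary:
  λ = -3: algebraic multiplicity = 4, geometric multiplicity = 2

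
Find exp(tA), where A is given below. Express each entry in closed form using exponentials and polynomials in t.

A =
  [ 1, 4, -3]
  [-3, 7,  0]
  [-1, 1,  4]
e^{tA} =
  [-3*t*exp(4*t) + exp(4*t), -3*t^2*exp(4*t)/2 + 4*t*exp(4*t), 9*t^2*exp(4*t)/2 - 3*t*exp(4*t)]
  [-3*t*exp(4*t), -3*t^2*exp(4*t)/2 + 3*t*exp(4*t) + exp(4*t), 9*t^2*exp(4*t)/2]
  [-t*exp(4*t), -t^2*exp(4*t)/2 + t*exp(4*t), 3*t^2*exp(4*t)/2 + exp(4*t)]

Strategy: write A = P · J · P⁻¹ where J is a Jordan canonical form, so e^{tA} = P · e^{tJ} · P⁻¹, and e^{tJ} can be computed block-by-block.

A has Jordan form
J =
  [4, 1, 0]
  [0, 4, 1]
  [0, 0, 4]
(up to reordering of blocks).

Per-block formulas:
  For a 3×3 Jordan block J_3(4): exp(t · J_3(4)) = e^(4t)·(I + t·N + (t^2/2)·N^2), where N is the 3×3 nilpotent shift.

After assembling e^{tJ} and conjugating by P, we get:

e^{tA} =
  [-3*t*exp(4*t) + exp(4*t), -3*t^2*exp(4*t)/2 + 4*t*exp(4*t), 9*t^2*exp(4*t)/2 - 3*t*exp(4*t)]
  [-3*t*exp(4*t), -3*t^2*exp(4*t)/2 + 3*t*exp(4*t) + exp(4*t), 9*t^2*exp(4*t)/2]
  [-t*exp(4*t), -t^2*exp(4*t)/2 + t*exp(4*t), 3*t^2*exp(4*t)/2 + exp(4*t)]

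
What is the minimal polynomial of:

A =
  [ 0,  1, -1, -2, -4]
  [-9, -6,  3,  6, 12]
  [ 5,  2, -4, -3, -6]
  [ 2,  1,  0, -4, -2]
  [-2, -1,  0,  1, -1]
x^3 + 9*x^2 + 27*x + 27

The characteristic polynomial is χ_A(x) = (x + 3)^5, so the eigenvalues are known. The minimal polynomial is
  m_A(x) = Π_λ (x − λ)^{k_λ}
where k_λ is the size of the *largest* Jordan block for λ (equivalently, the smallest k with (A − λI)^k v = 0 for every generalised eigenvector v of λ).

  λ = -3: largest Jordan block has size 3, contributing (x + 3)^3

So m_A(x) = (x + 3)^3 = x^3 + 9*x^2 + 27*x + 27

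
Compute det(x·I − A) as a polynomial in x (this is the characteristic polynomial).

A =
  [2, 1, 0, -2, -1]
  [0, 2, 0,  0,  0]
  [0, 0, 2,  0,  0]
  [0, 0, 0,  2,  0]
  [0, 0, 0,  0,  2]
x^5 - 10*x^4 + 40*x^3 - 80*x^2 + 80*x - 32

Expanding det(x·I − A) (e.g. by cofactor expansion or by noting that A is similar to its Jordan form J, which has the same characteristic polynomial as A) gives
  χ_A(x) = x^5 - 10*x^4 + 40*x^3 - 80*x^2 + 80*x - 32
which factors as (x - 2)^5. The eigenvalues (with algebraic multiplicities) are λ = 2 with multiplicity 5.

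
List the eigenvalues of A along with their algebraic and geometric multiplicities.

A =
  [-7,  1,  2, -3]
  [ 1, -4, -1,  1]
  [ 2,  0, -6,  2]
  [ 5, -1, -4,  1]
λ = -4: alg = 4, geom = 2

Step 1 — factor the characteristic polynomial to read off the algebraic multiplicities:
  χ_A(x) = (x + 4)^4

Step 2 — compute geometric multiplicities via the rank-nullity identity g(λ) = n − rank(A − λI):
  rank(A − (-4)·I) = 2, so dim ker(A − (-4)·I) = n − 2 = 2

Summary:
  λ = -4: algebraic multiplicity = 4, geometric multiplicity = 2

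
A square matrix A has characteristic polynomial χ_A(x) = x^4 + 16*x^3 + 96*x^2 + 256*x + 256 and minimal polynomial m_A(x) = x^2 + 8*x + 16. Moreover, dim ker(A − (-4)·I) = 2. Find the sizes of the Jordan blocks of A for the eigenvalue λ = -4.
Block sizes for λ = -4: [2, 2]

Step 1 — from the characteristic polynomial, algebraic multiplicity of λ = -4 is 4. From dim ker(A − (-4)·I) = 2, there are exactly 2 Jordan blocks for λ = -4.
Step 2 — from the minimal polynomial, the factor (x + 4)^2 tells us the largest block for λ = -4 has size 2.
Step 3 — with total size 4, 2 blocks, and largest block 2, the block sizes (in nonincreasing order) are [2, 2].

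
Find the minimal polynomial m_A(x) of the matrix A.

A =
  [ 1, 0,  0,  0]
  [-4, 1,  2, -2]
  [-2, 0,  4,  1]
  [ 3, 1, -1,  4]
x^4 - 10*x^3 + 36*x^2 - 54*x + 27

The characteristic polynomial is χ_A(x) = (x - 3)^3*(x - 1), so the eigenvalues are known. The minimal polynomial is
  m_A(x) = Π_λ (x − λ)^{k_λ}
where k_λ is the size of the *largest* Jordan block for λ (equivalently, the smallest k with (A − λI)^k v = 0 for every generalised eigenvector v of λ).

  λ = 1: largest Jordan block has size 1, contributing (x − 1)
  λ = 3: largest Jordan block has size 3, contributing (x − 3)^3

So m_A(x) = (x - 3)^3*(x - 1) = x^4 - 10*x^3 + 36*x^2 - 54*x + 27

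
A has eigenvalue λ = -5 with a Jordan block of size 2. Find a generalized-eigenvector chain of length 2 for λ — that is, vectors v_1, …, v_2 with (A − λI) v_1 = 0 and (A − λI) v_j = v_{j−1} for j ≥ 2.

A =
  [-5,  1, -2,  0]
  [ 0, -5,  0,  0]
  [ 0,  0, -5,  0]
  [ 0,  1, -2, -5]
A Jordan chain for λ = -5 of length 2:
v_1 = (1, 0, 0, 1)ᵀ
v_2 = (0, 1, 0, 0)ᵀ

Let N = A − (-5)·I. We want v_2 with N^2 v_2 = 0 but N^1 v_2 ≠ 0; then v_{j-1} := N · v_j for j = 2, …, 2.

Pick v_2 = (0, 1, 0, 0)ᵀ.
Then v_1 = N · v_2 = (1, 0, 0, 1)ᵀ.

Sanity check: (A − (-5)·I) v_1 = (0, 0, 0, 0)ᵀ = 0. ✓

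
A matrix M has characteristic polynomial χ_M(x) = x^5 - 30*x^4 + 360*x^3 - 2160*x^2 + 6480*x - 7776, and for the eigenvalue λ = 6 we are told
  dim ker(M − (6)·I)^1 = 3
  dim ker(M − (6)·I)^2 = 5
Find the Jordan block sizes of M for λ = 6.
Block sizes for λ = 6: [2, 2, 1]

From the dimensions of kernels of powers, the number of Jordan blocks of size at least j is d_j − d_{j−1} where d_j = dim ker(N^j) (with d_0 = 0). Computing the differences gives [3, 2].
The number of blocks of size exactly k is (#blocks of size ≥ k) − (#blocks of size ≥ k + 1), so the partition is: 1 block(s) of size 1, 2 block(s) of size 2.
In nonincreasing order the block sizes are [2, 2, 1].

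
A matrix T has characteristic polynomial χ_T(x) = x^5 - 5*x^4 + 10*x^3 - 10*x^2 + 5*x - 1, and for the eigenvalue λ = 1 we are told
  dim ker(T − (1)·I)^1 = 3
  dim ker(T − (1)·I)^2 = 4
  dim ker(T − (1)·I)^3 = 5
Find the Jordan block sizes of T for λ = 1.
Block sizes for λ = 1: [3, 1, 1]

From the dimensions of kernels of powers, the number of Jordan blocks of size at least j is d_j − d_{j−1} where d_j = dim ker(N^j) (with d_0 = 0). Computing the differences gives [3, 1, 1].
The number of blocks of size exactly k is (#blocks of size ≥ k) − (#blocks of size ≥ k + 1), so the partition is: 2 block(s) of size 1, 1 block(s) of size 3.
In nonincreasing order the block sizes are [3, 1, 1].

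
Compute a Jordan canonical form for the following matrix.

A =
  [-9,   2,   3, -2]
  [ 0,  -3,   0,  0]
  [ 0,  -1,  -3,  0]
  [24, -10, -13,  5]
J_3(-3) ⊕ J_1(-1)

The characteristic polynomial is
  det(x·I − A) = x^4 + 10*x^3 + 36*x^2 + 54*x + 27 = (x + 1)*(x + 3)^3

Eigenvalues and multiplicities (the geometric multiplicity of λ is n − rank(A − λI), which equals the number of Jordan blocks for λ):
  λ = -3: algebraic multiplicity = 3, geometric multiplicity = 1
  λ = -1: algebraic multiplicity = 1, geometric multiplicity = 1

Determining the block sizes for each eigenvalue:
  λ = -3: one block (gm = 1), so the single block has size am = 3 → block sizes [3]
  λ = -1: one block (gm = 1), so the single block has size am = 1 → block sizes [1]

Assembling the blocks gives a Jordan form
J =
  [-3,  1,  0,  0]
  [ 0, -3,  1,  0]
  [ 0,  0, -3,  0]
  [ 0,  0,  0, -1]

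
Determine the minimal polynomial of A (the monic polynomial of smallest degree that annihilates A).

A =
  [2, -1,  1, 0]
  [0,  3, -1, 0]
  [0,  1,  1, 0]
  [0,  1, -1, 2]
x^2 - 4*x + 4

The characteristic polynomial is χ_A(x) = (x - 2)^4, so the eigenvalues are known. The minimal polynomial is
  m_A(x) = Π_λ (x − λ)^{k_λ}
where k_λ is the size of the *largest* Jordan block for λ (equivalently, the smallest k with (A − λI)^k v = 0 for every generalised eigenvector v of λ).

  λ = 2: largest Jordan block has size 2, contributing (x − 2)^2

So m_A(x) = (x - 2)^2 = x^2 - 4*x + 4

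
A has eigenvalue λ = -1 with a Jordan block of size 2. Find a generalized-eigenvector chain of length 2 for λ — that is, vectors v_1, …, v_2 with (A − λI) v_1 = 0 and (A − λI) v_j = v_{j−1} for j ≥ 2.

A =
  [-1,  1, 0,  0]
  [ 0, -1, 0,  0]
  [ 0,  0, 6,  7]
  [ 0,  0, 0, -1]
A Jordan chain for λ = -1 of length 2:
v_1 = (1, 0, 0, 0)ᵀ
v_2 = (0, 1, 0, 0)ᵀ

Let N = A − (-1)·I. We want v_2 with N^2 v_2 = 0 but N^1 v_2 ≠ 0; then v_{j-1} := N · v_j for j = 2, …, 2.

Pick v_2 = (0, 1, 0, 0)ᵀ.
Then v_1 = N · v_2 = (1, 0, 0, 0)ᵀ.

Sanity check: (A − (-1)·I) v_1 = (0, 0, 0, 0)ᵀ = 0. ✓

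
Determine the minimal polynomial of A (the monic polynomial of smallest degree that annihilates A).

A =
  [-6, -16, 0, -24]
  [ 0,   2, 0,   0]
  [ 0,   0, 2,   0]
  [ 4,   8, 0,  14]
x^2 - 8*x + 12

The characteristic polynomial is χ_A(x) = (x - 6)*(x - 2)^3, so the eigenvalues are known. The minimal polynomial is
  m_A(x) = Π_λ (x − λ)^{k_λ}
where k_λ is the size of the *largest* Jordan block for λ (equivalently, the smallest k with (A − λI)^k v = 0 for every generalised eigenvector v of λ).

  λ = 2: largest Jordan block has size 1, contributing (x − 2)
  λ = 6: largest Jordan block has size 1, contributing (x − 6)

So m_A(x) = (x - 6)*(x - 2) = x^2 - 8*x + 12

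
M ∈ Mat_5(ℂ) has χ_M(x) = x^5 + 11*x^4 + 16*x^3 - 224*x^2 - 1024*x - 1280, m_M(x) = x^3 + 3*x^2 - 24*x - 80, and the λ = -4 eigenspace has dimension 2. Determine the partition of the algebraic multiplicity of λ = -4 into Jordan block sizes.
Block sizes for λ = -4: [2, 2]

Step 1 — from the characteristic polynomial, algebraic multiplicity of λ = -4 is 4. From dim ker(M − (-4)·I) = 2, there are exactly 2 Jordan blocks for λ = -4.
Step 2 — from the minimal polynomial, the factor (x + 4)^2 tells us the largest block for λ = -4 has size 2.
Step 3 — with total size 4, 2 blocks, and largest block 2, the block sizes (in nonincreasing order) are [2, 2].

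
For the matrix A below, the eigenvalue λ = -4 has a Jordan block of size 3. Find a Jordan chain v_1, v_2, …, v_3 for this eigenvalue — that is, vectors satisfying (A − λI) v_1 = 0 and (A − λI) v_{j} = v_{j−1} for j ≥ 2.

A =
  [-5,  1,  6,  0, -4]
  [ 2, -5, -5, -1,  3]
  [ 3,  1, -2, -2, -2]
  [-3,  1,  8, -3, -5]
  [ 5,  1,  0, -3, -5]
A Jordan chain for λ = -4 of length 3:
v_1 = (1, -1, 1, 1, 1)ᵀ
v_2 = (-1, 2, 3, -3, 5)ᵀ
v_3 = (1, 0, 0, 0, 0)ᵀ

Let N = A − (-4)·I. We want v_3 with N^3 v_3 = 0 but N^2 v_3 ≠ 0; then v_{j-1} := N · v_j for j = 3, …, 2.

Pick v_3 = (1, 0, 0, 0, 0)ᵀ.
Then v_2 = N · v_3 = (-1, 2, 3, -3, 5)ᵀ.
Then v_1 = N · v_2 = (1, -1, 1, 1, 1)ᵀ.

Sanity check: (A − (-4)·I) v_1 = (0, 0, 0, 0, 0)ᵀ = 0. ✓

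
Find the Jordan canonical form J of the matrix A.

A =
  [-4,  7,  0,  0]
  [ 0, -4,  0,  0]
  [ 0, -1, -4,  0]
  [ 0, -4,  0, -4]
J_2(-4) ⊕ J_1(-4) ⊕ J_1(-4)

The characteristic polynomial is
  det(x·I − A) = x^4 + 16*x^3 + 96*x^2 + 256*x + 256 = (x + 4)^4

Eigenvalues and multiplicities (the geometric multiplicity of λ is n − rank(A − λI), which equals the number of Jordan blocks for λ):
  λ = -4: algebraic multiplicity = 4, geometric multiplicity = 3

Determining the block sizes for each eigenvalue:
  λ = -4: 3 blocks summing to 4 forces exactly one block of size 2 and the rest size 1 → block sizes [2, 1, 1]

Assembling the blocks gives a Jordan form
J =
  [-4,  1,  0,  0]
  [ 0, -4,  0,  0]
  [ 0,  0, -4,  0]
  [ 0,  0,  0, -4]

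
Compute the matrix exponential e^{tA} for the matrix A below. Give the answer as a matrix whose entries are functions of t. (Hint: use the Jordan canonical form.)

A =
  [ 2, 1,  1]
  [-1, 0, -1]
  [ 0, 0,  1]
e^{tA} =
  [t*exp(t) + exp(t), t*exp(t), t*exp(t)]
  [-t*exp(t), -t*exp(t) + exp(t), -t*exp(t)]
  [0, 0, exp(t)]

Strategy: write A = P · J · P⁻¹ where J is a Jordan canonical form, so e^{tA} = P · e^{tJ} · P⁻¹, and e^{tJ} can be computed block-by-block.

A has Jordan form
J =
  [1, 1, 0]
  [0, 1, 0]
  [0, 0, 1]
(up to reordering of blocks).

Per-block formulas:
  For a 1×1 block at λ = 1: exp(t · [1]) = [e^(1t)].
  For a 2×2 Jordan block J_2(1): exp(t · J_2(1)) = e^(1t)·(I + t·N), where N is the 2×2 nilpotent shift.

After assembling e^{tJ} and conjugating by P, we get:

e^{tA} =
  [t*exp(t) + exp(t), t*exp(t), t*exp(t)]
  [-t*exp(t), -t*exp(t) + exp(t), -t*exp(t)]
  [0, 0, exp(t)]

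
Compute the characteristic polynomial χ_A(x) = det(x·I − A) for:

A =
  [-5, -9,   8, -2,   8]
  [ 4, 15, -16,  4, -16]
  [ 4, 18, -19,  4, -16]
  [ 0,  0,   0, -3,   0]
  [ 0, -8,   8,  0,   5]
x^5 + 7*x^4 - 6*x^3 - 162*x^2 - 459*x - 405

Expanding det(x·I − A) (e.g. by cofactor expansion or by noting that A is similar to its Jordan form J, which has the same characteristic polynomial as A) gives
  χ_A(x) = x^5 + 7*x^4 - 6*x^3 - 162*x^2 - 459*x - 405
which factors as (x - 5)*(x + 3)^4. The eigenvalues (with algebraic multiplicities) are λ = -3 with multiplicity 4, λ = 5 with multiplicity 1.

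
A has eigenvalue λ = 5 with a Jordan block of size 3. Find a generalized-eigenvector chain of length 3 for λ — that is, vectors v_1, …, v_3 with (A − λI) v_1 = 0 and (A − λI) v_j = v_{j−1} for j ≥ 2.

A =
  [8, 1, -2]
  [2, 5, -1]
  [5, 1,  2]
A Jordan chain for λ = 5 of length 3:
v_1 = (1, 1, 2)ᵀ
v_2 = (3, 2, 5)ᵀ
v_3 = (1, 0, 0)ᵀ

Let N = A − (5)·I. We want v_3 with N^3 v_3 = 0 but N^2 v_3 ≠ 0; then v_{j-1} := N · v_j for j = 3, …, 2.

Pick v_3 = (1, 0, 0)ᵀ.
Then v_2 = N · v_3 = (3, 2, 5)ᵀ.
Then v_1 = N · v_2 = (1, 1, 2)ᵀ.

Sanity check: (A − (5)·I) v_1 = (0, 0, 0)ᵀ = 0. ✓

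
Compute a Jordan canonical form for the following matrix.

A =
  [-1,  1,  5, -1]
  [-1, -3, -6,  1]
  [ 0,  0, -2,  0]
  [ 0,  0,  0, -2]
J_3(-2) ⊕ J_1(-2)

The characteristic polynomial is
  det(x·I − A) = x^4 + 8*x^3 + 24*x^2 + 32*x + 16 = (x + 2)^4

Eigenvalues and multiplicities (the geometric multiplicity of λ is n − rank(A − λI), which equals the number of Jordan blocks for λ):
  λ = -2: algebraic multiplicity = 4, geometric multiplicity = 2

Determining the block sizes for each eigenvalue:
  λ = -2: with am = 4 and gm = 2, the partition is not yet determined (e.g. several partitions of 4 into 2 parts exist). Let N = A − (-2)·I. Computing rank(N^1) = 2, rank(N^2) = 1, rank(N^3) = 0; the number of blocks of size ≥ j is rank(N^{j−1}) − rank(N^j), giving [2, 1, 1]. So we have 1 block(s) of size 3, 1 block(s) of size 1 → block sizes [3, 1]

Assembling the blocks gives a Jordan form
J =
  [-2,  1,  0,  0]
  [ 0, -2,  1,  0]
  [ 0,  0, -2,  0]
  [ 0,  0,  0, -2]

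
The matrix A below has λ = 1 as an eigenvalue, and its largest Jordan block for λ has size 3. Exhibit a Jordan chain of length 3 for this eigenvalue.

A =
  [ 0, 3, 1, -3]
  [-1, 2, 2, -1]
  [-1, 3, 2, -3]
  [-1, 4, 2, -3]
A Jordan chain for λ = 1 of length 3:
v_1 = (0, -1, 0, -1)ᵀ
v_2 = (-1, -1, -1, -1)ᵀ
v_3 = (1, 0, 0, 0)ᵀ

Let N = A − (1)·I. We want v_3 with N^3 v_3 = 0 but N^2 v_3 ≠ 0; then v_{j-1} := N · v_j for j = 3, …, 2.

Pick v_3 = (1, 0, 0, 0)ᵀ.
Then v_2 = N · v_3 = (-1, -1, -1, -1)ᵀ.
Then v_1 = N · v_2 = (0, -1, 0, -1)ᵀ.

Sanity check: (A − (1)·I) v_1 = (0, 0, 0, 0)ᵀ = 0. ✓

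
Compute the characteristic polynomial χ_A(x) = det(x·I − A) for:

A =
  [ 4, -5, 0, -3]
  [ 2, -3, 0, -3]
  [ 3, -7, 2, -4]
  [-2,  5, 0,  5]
x^4 - 8*x^3 + 24*x^2 - 32*x + 16

Expanding det(x·I − A) (e.g. by cofactor expansion or by noting that A is similar to its Jordan form J, which has the same characteristic polynomial as A) gives
  χ_A(x) = x^4 - 8*x^3 + 24*x^2 - 32*x + 16
which factors as (x - 2)^4. The eigenvalues (with algebraic multiplicities) are λ = 2 with multiplicity 4.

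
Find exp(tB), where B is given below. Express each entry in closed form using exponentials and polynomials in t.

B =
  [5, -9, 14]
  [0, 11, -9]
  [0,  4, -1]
e^{tB} =
  [exp(5*t), t^2*exp(5*t) - 9*t*exp(5*t), -3*t^2*exp(5*t)/2 + 14*t*exp(5*t)]
  [0, 6*t*exp(5*t) + exp(5*t), -9*t*exp(5*t)]
  [0, 4*t*exp(5*t), -6*t*exp(5*t) + exp(5*t)]

Strategy: write B = P · J · P⁻¹ where J is a Jordan canonical form, so e^{tB} = P · e^{tJ} · P⁻¹, and e^{tJ} can be computed block-by-block.

B has Jordan form
J =
  [5, 1, 0]
  [0, 5, 1]
  [0, 0, 5]
(up to reordering of blocks).

Per-block formulas:
  For a 3×3 Jordan block J_3(5): exp(t · J_3(5)) = e^(5t)·(I + t·N + (t^2/2)·N^2), where N is the 3×3 nilpotent shift.

After assembling e^{tJ} and conjugating by P, we get:

e^{tB} =
  [exp(5*t), t^2*exp(5*t) - 9*t*exp(5*t), -3*t^2*exp(5*t)/2 + 14*t*exp(5*t)]
  [0, 6*t*exp(5*t) + exp(5*t), -9*t*exp(5*t)]
  [0, 4*t*exp(5*t), -6*t*exp(5*t) + exp(5*t)]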